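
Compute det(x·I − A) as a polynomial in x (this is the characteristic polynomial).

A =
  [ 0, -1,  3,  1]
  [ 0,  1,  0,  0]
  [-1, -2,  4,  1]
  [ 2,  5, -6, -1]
x^4 - 4*x^3 + 6*x^2 - 4*x + 1

Expanding det(x·I − A) (e.g. by cofactor expansion or by noting that A is similar to its Jordan form J, which has the same characteristic polynomial as A) gives
  χ_A(x) = x^4 - 4*x^3 + 6*x^2 - 4*x + 1
which factors as (x - 1)^4. The eigenvalues (with algebraic multiplicities) are λ = 1 with multiplicity 4.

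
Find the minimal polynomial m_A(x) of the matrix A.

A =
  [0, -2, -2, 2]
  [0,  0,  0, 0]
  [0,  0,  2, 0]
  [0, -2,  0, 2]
x^2 - 2*x

The characteristic polynomial is χ_A(x) = x^2*(x - 2)^2, so the eigenvalues are known. The minimal polynomial is
  m_A(x) = Π_λ (x − λ)^{k_λ}
where k_λ is the size of the *largest* Jordan block for λ (equivalently, the smallest k with (A − λI)^k v = 0 for every generalised eigenvector v of λ).

  λ = 0: largest Jordan block has size 1, contributing (x − 0)
  λ = 2: largest Jordan block has size 1, contributing (x − 2)

So m_A(x) = x*(x - 2) = x^2 - 2*x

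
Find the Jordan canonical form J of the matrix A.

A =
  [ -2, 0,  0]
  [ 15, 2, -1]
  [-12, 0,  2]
J_1(-2) ⊕ J_2(2)

The characteristic polynomial is
  det(x·I − A) = x^3 - 2*x^2 - 4*x + 8 = (x - 2)^2*(x + 2)

Eigenvalues and multiplicities (the geometric multiplicity of λ is n − rank(A − λI), which equals the number of Jordan blocks for λ):
  λ = -2: algebraic multiplicity = 1, geometric multiplicity = 1
  λ = 2: algebraic multiplicity = 2, geometric multiplicity = 1

Determining the block sizes for each eigenvalue:
  λ = -2: one block (gm = 1), so the single block has size am = 1 → block sizes [1]
  λ = 2: one block (gm = 1), so the single block has size am = 2 → block sizes [2]

Assembling the blocks gives a Jordan form
J =
  [-2, 0, 0]
  [ 0, 2, 1]
  [ 0, 0, 2]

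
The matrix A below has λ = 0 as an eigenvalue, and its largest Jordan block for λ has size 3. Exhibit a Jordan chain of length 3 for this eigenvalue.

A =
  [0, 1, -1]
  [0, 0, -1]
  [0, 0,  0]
A Jordan chain for λ = 0 of length 3:
v_1 = (-1, 0, 0)ᵀ
v_2 = (-1, -1, 0)ᵀ
v_3 = (0, 0, 1)ᵀ

Let N = A − (0)·I. We want v_3 with N^3 v_3 = 0 but N^2 v_3 ≠ 0; then v_{j-1} := N · v_j for j = 3, …, 2.

Pick v_3 = (0, 0, 1)ᵀ.
Then v_2 = N · v_3 = (-1, -1, 0)ᵀ.
Then v_1 = N · v_2 = (-1, 0, 0)ᵀ.

Sanity check: (A − (0)·I) v_1 = (0, 0, 0)ᵀ = 0. ✓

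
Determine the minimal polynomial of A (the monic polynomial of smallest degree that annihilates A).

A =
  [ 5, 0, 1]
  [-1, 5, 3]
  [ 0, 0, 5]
x^3 - 15*x^2 + 75*x - 125

The characteristic polynomial is χ_A(x) = (x - 5)^3, so the eigenvalues are known. The minimal polynomial is
  m_A(x) = Π_λ (x − λ)^{k_λ}
where k_λ is the size of the *largest* Jordan block for λ (equivalently, the smallest k with (A − λI)^k v = 0 for every generalised eigenvector v of λ).

  λ = 5: largest Jordan block has size 3, contributing (x − 5)^3

So m_A(x) = (x - 5)^3 = x^3 - 15*x^2 + 75*x - 125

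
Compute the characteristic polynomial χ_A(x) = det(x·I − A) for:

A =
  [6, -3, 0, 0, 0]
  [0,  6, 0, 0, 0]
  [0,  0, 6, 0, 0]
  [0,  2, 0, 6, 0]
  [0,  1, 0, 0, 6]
x^5 - 30*x^4 + 360*x^3 - 2160*x^2 + 6480*x - 7776

Expanding det(x·I − A) (e.g. by cofactor expansion or by noting that A is similar to its Jordan form J, which has the same characteristic polynomial as A) gives
  χ_A(x) = x^5 - 30*x^4 + 360*x^3 - 2160*x^2 + 6480*x - 7776
which factors as (x - 6)^5. The eigenvalues (with algebraic multiplicities) are λ = 6 with multiplicity 5.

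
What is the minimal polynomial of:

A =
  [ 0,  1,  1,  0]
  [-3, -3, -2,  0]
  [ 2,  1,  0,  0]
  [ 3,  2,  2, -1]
x^3 + 3*x^2 + 3*x + 1

The characteristic polynomial is χ_A(x) = (x + 1)^4, so the eigenvalues are known. The minimal polynomial is
  m_A(x) = Π_λ (x − λ)^{k_λ}
where k_λ is the size of the *largest* Jordan block for λ (equivalently, the smallest k with (A − λI)^k v = 0 for every generalised eigenvector v of λ).

  λ = -1: largest Jordan block has size 3, contributing (x + 1)^3

So m_A(x) = (x + 1)^3 = x^3 + 3*x^2 + 3*x + 1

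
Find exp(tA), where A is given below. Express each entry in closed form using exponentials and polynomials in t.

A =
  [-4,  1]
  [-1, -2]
e^{tA} =
  [-t*exp(-3*t) + exp(-3*t), t*exp(-3*t)]
  [-t*exp(-3*t), t*exp(-3*t) + exp(-3*t)]

Strategy: write A = P · J · P⁻¹ where J is a Jordan canonical form, so e^{tA} = P · e^{tJ} · P⁻¹, and e^{tJ} can be computed block-by-block.

A has Jordan form
J =
  [-3,  1]
  [ 0, -3]
(up to reordering of blocks).

Per-block formulas:
  For a 2×2 Jordan block J_2(-3): exp(t · J_2(-3)) = e^(-3t)·(I + t·N), where N is the 2×2 nilpotent shift.

After assembling e^{tJ} and conjugating by P, we get:

e^{tA} =
  [-t*exp(-3*t) + exp(-3*t), t*exp(-3*t)]
  [-t*exp(-3*t), t*exp(-3*t) + exp(-3*t)]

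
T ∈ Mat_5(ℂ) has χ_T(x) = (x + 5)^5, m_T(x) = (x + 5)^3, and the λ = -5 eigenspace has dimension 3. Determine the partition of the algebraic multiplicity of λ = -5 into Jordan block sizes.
Block sizes for λ = -5: [3, 1, 1]

Step 1 — from the characteristic polynomial, algebraic multiplicity of λ = -5 is 5. From dim ker(T − (-5)·I) = 3, there are exactly 3 Jordan blocks for λ = -5.
Step 2 — from the minimal polynomial, the factor (x + 5)^3 tells us the largest block for λ = -5 has size 3.
Step 3 — with total size 5, 3 blocks, and largest block 3, the block sizes (in nonincreasing order) are [3, 1, 1].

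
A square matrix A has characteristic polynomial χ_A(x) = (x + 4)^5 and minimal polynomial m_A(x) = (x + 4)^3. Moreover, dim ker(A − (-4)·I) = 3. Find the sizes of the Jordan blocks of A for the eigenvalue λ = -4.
Block sizes for λ = -4: [3, 1, 1]

Step 1 — from the characteristic polynomial, algebraic multiplicity of λ = -4 is 5. From dim ker(A − (-4)·I) = 3, there are exactly 3 Jordan blocks for λ = -4.
Step 2 — from the minimal polynomial, the factor (x + 4)^3 tells us the largest block for λ = -4 has size 3.
Step 3 — with total size 5, 3 blocks, and largest block 3, the block sizes (in nonincreasing order) are [3, 1, 1].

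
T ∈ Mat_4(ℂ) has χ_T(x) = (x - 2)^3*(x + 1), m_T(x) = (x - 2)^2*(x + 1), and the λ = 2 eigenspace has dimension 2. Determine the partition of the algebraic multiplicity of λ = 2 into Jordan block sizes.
Block sizes for λ = 2: [2, 1]

Step 1 — from the characteristic polynomial, algebraic multiplicity of λ = 2 is 3. From dim ker(T − (2)·I) = 2, there are exactly 2 Jordan blocks for λ = 2.
Step 2 — from the minimal polynomial, the factor (x − 2)^2 tells us the largest block for λ = 2 has size 2.
Step 3 — with total size 3, 2 blocks, and largest block 2, the block sizes (in nonincreasing order) are [2, 1].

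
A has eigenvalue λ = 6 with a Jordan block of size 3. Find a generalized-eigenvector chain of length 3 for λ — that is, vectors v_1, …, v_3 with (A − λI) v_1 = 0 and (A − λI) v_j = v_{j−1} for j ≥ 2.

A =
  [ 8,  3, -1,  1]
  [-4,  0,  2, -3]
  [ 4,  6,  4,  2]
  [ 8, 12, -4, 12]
A Jordan chain for λ = 6 of length 3:
v_1 = (-4, 0, -8, 0)ᵀ
v_2 = (2, -4, 4, 8)ᵀ
v_3 = (1, 0, 0, 0)ᵀ

Let N = A − (6)·I. We want v_3 with N^3 v_3 = 0 but N^2 v_3 ≠ 0; then v_{j-1} := N · v_j for j = 3, …, 2.

Pick v_3 = (1, 0, 0, 0)ᵀ.
Then v_2 = N · v_3 = (2, -4, 4, 8)ᵀ.
Then v_1 = N · v_2 = (-4, 0, -8, 0)ᵀ.

Sanity check: (A − (6)·I) v_1 = (0, 0, 0, 0)ᵀ = 0. ✓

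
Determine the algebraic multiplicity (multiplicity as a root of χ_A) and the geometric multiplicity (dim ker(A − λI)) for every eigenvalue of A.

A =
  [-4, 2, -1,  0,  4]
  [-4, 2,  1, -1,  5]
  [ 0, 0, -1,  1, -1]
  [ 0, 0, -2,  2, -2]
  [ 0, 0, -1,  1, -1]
λ = -2: alg = 1, geom = 1; λ = 0: alg = 4, geom = 2

Step 1 — factor the characteristic polynomial to read off the algebraic multiplicities:
  χ_A(x) = x^4*(x + 2)

Step 2 — compute geometric multiplicities via the rank-nullity identity g(λ) = n − rank(A − λI):
  rank(A − (-2)·I) = 4, so dim ker(A − (-2)·I) = n − 4 = 1
  rank(A − (0)·I) = 3, so dim ker(A − (0)·I) = n − 3 = 2

Summary:
  λ = -2: algebraic multiplicity = 1, geometric multiplicity = 1
  λ = 0: algebraic multiplicity = 4, geometric multiplicity = 2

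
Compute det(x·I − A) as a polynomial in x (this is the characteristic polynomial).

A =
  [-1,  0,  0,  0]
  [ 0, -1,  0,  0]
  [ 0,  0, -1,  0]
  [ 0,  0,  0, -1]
x^4 + 4*x^3 + 6*x^2 + 4*x + 1

Expanding det(x·I − A) (e.g. by cofactor expansion or by noting that A is similar to its Jordan form J, which has the same characteristic polynomial as A) gives
  χ_A(x) = x^4 + 4*x^3 + 6*x^2 + 4*x + 1
which factors as (x + 1)^4. The eigenvalues (with algebraic multiplicities) are λ = -1 with multiplicity 4.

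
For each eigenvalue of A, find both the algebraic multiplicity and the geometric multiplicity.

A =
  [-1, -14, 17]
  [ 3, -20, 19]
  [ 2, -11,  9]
λ = -4: alg = 3, geom = 1

Step 1 — factor the characteristic polynomial to read off the algebraic multiplicities:
  χ_A(x) = (x + 4)^3

Step 2 — compute geometric multiplicities via the rank-nullity identity g(λ) = n − rank(A − λI):
  rank(A − (-4)·I) = 2, so dim ker(A − (-4)·I) = n − 2 = 1

Summary:
  λ = -4: algebraic multiplicity = 3, geometric multiplicity = 1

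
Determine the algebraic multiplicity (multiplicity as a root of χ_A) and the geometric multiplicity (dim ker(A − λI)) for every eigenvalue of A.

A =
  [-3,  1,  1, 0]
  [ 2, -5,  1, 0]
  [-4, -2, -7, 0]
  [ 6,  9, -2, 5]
λ = -5: alg = 3, geom = 1; λ = 5: alg = 1, geom = 1

Step 1 — factor the characteristic polynomial to read off the algebraic multiplicities:
  χ_A(x) = (x - 5)*(x + 5)^3

Step 2 — compute geometric multiplicities via the rank-nullity identity g(λ) = n − rank(A − λI):
  rank(A − (-5)·I) = 3, so dim ker(A − (-5)·I) = n − 3 = 1
  rank(A − (5)·I) = 3, so dim ker(A − (5)·I) = n − 3 = 1

Summary:
  λ = -5: algebraic multiplicity = 3, geometric multiplicity = 1
  λ = 5: algebraic multiplicity = 1, geometric multiplicity = 1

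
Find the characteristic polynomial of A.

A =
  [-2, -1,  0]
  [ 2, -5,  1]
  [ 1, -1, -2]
x^3 + 9*x^2 + 27*x + 27

Expanding det(x·I − A) (e.g. by cofactor expansion or by noting that A is similar to its Jordan form J, which has the same characteristic polynomial as A) gives
  χ_A(x) = x^3 + 9*x^2 + 27*x + 27
which factors as (x + 3)^3. The eigenvalues (with algebraic multiplicities) are λ = -3 with multiplicity 3.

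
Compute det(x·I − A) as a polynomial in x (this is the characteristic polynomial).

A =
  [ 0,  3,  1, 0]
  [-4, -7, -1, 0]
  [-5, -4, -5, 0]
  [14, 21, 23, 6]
x^4 + 6*x^3 - 24*x^2 - 224*x - 384

Expanding det(x·I − A) (e.g. by cofactor expansion or by noting that A is similar to its Jordan form J, which has the same characteristic polynomial as A) gives
  χ_A(x) = x^4 + 6*x^3 - 24*x^2 - 224*x - 384
which factors as (x - 6)*(x + 4)^3. The eigenvalues (with algebraic multiplicities) are λ = -4 with multiplicity 3, λ = 6 with multiplicity 1.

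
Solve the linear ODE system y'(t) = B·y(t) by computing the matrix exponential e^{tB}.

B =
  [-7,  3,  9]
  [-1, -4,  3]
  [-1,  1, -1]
e^{tB} =
  [-3*t^2*exp(-4*t)/2 - 3*t*exp(-4*t) + exp(-4*t), 3*t*exp(-4*t), 9*t^2*exp(-4*t)/2 + 9*t*exp(-4*t)]
  [-t*exp(-4*t), exp(-4*t), 3*t*exp(-4*t)]
  [-t^2*exp(-4*t)/2 - t*exp(-4*t), t*exp(-4*t), 3*t^2*exp(-4*t)/2 + 3*t*exp(-4*t) + exp(-4*t)]

Strategy: write B = P · J · P⁻¹ where J is a Jordan canonical form, so e^{tB} = P · e^{tJ} · P⁻¹, and e^{tJ} can be computed block-by-block.

B has Jordan form
J =
  [-4,  1,  0]
  [ 0, -4,  1]
  [ 0,  0, -4]
(up to reordering of blocks).

Per-block formulas:
  For a 3×3 Jordan block J_3(-4): exp(t · J_3(-4)) = e^(-4t)·(I + t·N + (t^2/2)·N^2), where N is the 3×3 nilpotent shift.

After assembling e^{tJ} and conjugating by P, we get:

e^{tB} =
  [-3*t^2*exp(-4*t)/2 - 3*t*exp(-4*t) + exp(-4*t), 3*t*exp(-4*t), 9*t^2*exp(-4*t)/2 + 9*t*exp(-4*t)]
  [-t*exp(-4*t), exp(-4*t), 3*t*exp(-4*t)]
  [-t^2*exp(-4*t)/2 - t*exp(-4*t), t*exp(-4*t), 3*t^2*exp(-4*t)/2 + 3*t*exp(-4*t) + exp(-4*t)]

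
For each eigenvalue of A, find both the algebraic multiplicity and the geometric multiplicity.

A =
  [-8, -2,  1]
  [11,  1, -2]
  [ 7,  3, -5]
λ = -4: alg = 3, geom = 1

Step 1 — factor the characteristic polynomial to read off the algebraic multiplicities:
  χ_A(x) = (x + 4)^3

Step 2 — compute geometric multiplicities via the rank-nullity identity g(λ) = n − rank(A − λI):
  rank(A − (-4)·I) = 2, so dim ker(A − (-4)·I) = n − 2 = 1

Summary:
  λ = -4: algebraic multiplicity = 3, geometric multiplicity = 1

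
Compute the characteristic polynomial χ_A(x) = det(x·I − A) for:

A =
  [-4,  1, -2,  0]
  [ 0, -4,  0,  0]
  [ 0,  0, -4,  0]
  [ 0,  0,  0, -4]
x^4 + 16*x^3 + 96*x^2 + 256*x + 256

Expanding det(x·I − A) (e.g. by cofactor expansion or by noting that A is similar to its Jordan form J, which has the same characteristic polynomial as A) gives
  χ_A(x) = x^4 + 16*x^3 + 96*x^2 + 256*x + 256
which factors as (x + 4)^4. The eigenvalues (with algebraic multiplicities) are λ = -4 with multiplicity 4.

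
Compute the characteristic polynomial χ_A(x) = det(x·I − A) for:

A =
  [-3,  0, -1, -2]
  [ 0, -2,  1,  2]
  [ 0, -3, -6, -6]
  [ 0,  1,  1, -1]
x^4 + 12*x^3 + 54*x^2 + 108*x + 81

Expanding det(x·I − A) (e.g. by cofactor expansion or by noting that A is similar to its Jordan form J, which has the same characteristic polynomial as A) gives
  χ_A(x) = x^4 + 12*x^3 + 54*x^2 + 108*x + 81
which factors as (x + 3)^4. The eigenvalues (with algebraic multiplicities) are λ = -3 with multiplicity 4.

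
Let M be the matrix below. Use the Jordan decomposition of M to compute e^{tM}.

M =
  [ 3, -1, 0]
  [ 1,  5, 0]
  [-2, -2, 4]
e^{tM} =
  [-t*exp(4*t) + exp(4*t), -t*exp(4*t), 0]
  [t*exp(4*t), t*exp(4*t) + exp(4*t), 0]
  [-2*t*exp(4*t), -2*t*exp(4*t), exp(4*t)]

Strategy: write M = P · J · P⁻¹ where J is a Jordan canonical form, so e^{tM} = P · e^{tJ} · P⁻¹, and e^{tJ} can be computed block-by-block.

M has Jordan form
J =
  [4, 1, 0]
  [0, 4, 0]
  [0, 0, 4]
(up to reordering of blocks).

Per-block formulas:
  For a 2×2 Jordan block J_2(4): exp(t · J_2(4)) = e^(4t)·(I + t·N), where N is the 2×2 nilpotent shift.
  For a 1×1 block at λ = 4: exp(t · [4]) = [e^(4t)].

After assembling e^{tJ} and conjugating by P, we get:

e^{tM} =
  [-t*exp(4*t) + exp(4*t), -t*exp(4*t), 0]
  [t*exp(4*t), t*exp(4*t) + exp(4*t), 0]
  [-2*t*exp(4*t), -2*t*exp(4*t), exp(4*t)]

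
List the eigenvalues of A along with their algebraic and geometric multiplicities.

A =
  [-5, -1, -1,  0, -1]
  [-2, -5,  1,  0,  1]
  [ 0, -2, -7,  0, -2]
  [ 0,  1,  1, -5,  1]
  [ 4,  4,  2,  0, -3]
λ = -5: alg = 5, geom = 3

Step 1 — factor the characteristic polynomial to read off the algebraic multiplicities:
  χ_A(x) = (x + 5)^5

Step 2 — compute geometric multiplicities via the rank-nullity identity g(λ) = n − rank(A − λI):
  rank(A − (-5)·I) = 2, so dim ker(A − (-5)·I) = n − 2 = 3

Summary:
  λ = -5: algebraic multiplicity = 5, geometric multiplicity = 3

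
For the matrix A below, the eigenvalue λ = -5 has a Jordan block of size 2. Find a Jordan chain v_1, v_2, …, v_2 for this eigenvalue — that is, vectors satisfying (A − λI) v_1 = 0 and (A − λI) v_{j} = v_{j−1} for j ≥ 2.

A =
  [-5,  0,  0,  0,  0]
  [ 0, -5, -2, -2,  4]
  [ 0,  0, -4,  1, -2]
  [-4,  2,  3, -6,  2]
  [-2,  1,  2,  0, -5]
A Jordan chain for λ = -5 of length 2:
v_1 = (0, 0, 0, -4, -2)ᵀ
v_2 = (1, 0, 0, 0, 0)ᵀ

Let N = A − (-5)·I. We want v_2 with N^2 v_2 = 0 but N^1 v_2 ≠ 0; then v_{j-1} := N · v_j for j = 2, …, 2.

Pick v_2 = (1, 0, 0, 0, 0)ᵀ.
Then v_1 = N · v_2 = (0, 0, 0, -4, -2)ᵀ.

Sanity check: (A − (-5)·I) v_1 = (0, 0, 0, 0, 0)ᵀ = 0. ✓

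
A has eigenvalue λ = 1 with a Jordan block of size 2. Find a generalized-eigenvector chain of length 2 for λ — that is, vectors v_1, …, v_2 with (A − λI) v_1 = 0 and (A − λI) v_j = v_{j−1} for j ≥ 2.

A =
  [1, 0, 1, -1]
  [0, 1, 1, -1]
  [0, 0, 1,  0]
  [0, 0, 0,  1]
A Jordan chain for λ = 1 of length 2:
v_1 = (1, 1, 0, 0)ᵀ
v_2 = (0, 0, 1, 0)ᵀ

Let N = A − (1)·I. We want v_2 with N^2 v_2 = 0 but N^1 v_2 ≠ 0; then v_{j-1} := N · v_j for j = 2, …, 2.

Pick v_2 = (0, 0, 1, 0)ᵀ.
Then v_1 = N · v_2 = (1, 1, 0, 0)ᵀ.

Sanity check: (A − (1)·I) v_1 = (0, 0, 0, 0)ᵀ = 0. ✓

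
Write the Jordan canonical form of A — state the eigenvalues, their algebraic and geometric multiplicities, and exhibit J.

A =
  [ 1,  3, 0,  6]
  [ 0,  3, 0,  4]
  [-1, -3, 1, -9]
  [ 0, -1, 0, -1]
J_2(1) ⊕ J_2(1)

The characteristic polynomial is
  det(x·I − A) = x^4 - 4*x^3 + 6*x^2 - 4*x + 1 = (x - 1)^4

Eigenvalues and multiplicities (the geometric multiplicity of λ is n − rank(A − λI), which equals the number of Jordan blocks for λ):
  λ = 1: algebraic multiplicity = 4, geometric multiplicity = 2

Determining the block sizes for each eigenvalue:
  λ = 1: with am = 4 and gm = 2, the partition is not yet determined (e.g. several partitions of 4 into 2 parts exist). Let N = A − (1)·I. Computing rank(N^1) = 2, rank(N^2) = 0; the number of blocks of size ≥ j is rank(N^{j−1}) − rank(N^j), giving [2, 2]. So we have 2 block(s) of size 2 → block sizes [2, 2]

Assembling the blocks gives a Jordan form
J =
  [1, 1, 0, 0]
  [0, 1, 0, 0]
  [0, 0, 1, 1]
  [0, 0, 0, 1]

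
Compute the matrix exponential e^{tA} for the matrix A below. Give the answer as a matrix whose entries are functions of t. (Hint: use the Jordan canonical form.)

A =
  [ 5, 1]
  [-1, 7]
e^{tA} =
  [-t*exp(6*t) + exp(6*t), t*exp(6*t)]
  [-t*exp(6*t), t*exp(6*t) + exp(6*t)]

Strategy: write A = P · J · P⁻¹ where J is a Jordan canonical form, so e^{tA} = P · e^{tJ} · P⁻¹, and e^{tJ} can be computed block-by-block.

A has Jordan form
J =
  [6, 1]
  [0, 6]
(up to reordering of blocks).

Per-block formulas:
  For a 2×2 Jordan block J_2(6): exp(t · J_2(6)) = e^(6t)·(I + t·N), where N is the 2×2 nilpotent shift.

After assembling e^{tJ} and conjugating by P, we get:

e^{tA} =
  [-t*exp(6*t) + exp(6*t), t*exp(6*t)]
  [-t*exp(6*t), t*exp(6*t) + exp(6*t)]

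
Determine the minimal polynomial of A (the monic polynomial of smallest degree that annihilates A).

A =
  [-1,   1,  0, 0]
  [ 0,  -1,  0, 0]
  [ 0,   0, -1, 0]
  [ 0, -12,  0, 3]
x^3 - x^2 - 5*x - 3

The characteristic polynomial is χ_A(x) = (x - 3)*(x + 1)^3, so the eigenvalues are known. The minimal polynomial is
  m_A(x) = Π_λ (x − λ)^{k_λ}
where k_λ is the size of the *largest* Jordan block for λ (equivalently, the smallest k with (A − λI)^k v = 0 for every generalised eigenvector v of λ).

  λ = -1: largest Jordan block has size 2, contributing (x + 1)^2
  λ = 3: largest Jordan block has size 1, contributing (x − 3)

So m_A(x) = (x - 3)*(x + 1)^2 = x^3 - x^2 - 5*x - 3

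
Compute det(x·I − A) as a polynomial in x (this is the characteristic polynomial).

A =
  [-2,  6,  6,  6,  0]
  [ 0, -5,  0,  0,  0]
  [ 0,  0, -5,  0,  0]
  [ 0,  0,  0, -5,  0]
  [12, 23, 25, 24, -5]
x^5 + 22*x^4 + 190*x^3 + 800*x^2 + 1625*x + 1250

Expanding det(x·I − A) (e.g. by cofactor expansion or by noting that A is similar to its Jordan form J, which has the same characteristic polynomial as A) gives
  χ_A(x) = x^5 + 22*x^4 + 190*x^3 + 800*x^2 + 1625*x + 1250
which factors as (x + 2)*(x + 5)^4. The eigenvalues (with algebraic multiplicities) are λ = -5 with multiplicity 4, λ = -2 with multiplicity 1.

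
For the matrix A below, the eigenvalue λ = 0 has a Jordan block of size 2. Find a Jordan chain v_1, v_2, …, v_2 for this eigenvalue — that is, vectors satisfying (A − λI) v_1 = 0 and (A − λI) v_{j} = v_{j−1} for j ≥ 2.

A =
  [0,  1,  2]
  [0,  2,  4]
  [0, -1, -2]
A Jordan chain for λ = 0 of length 2:
v_1 = (1, 2, -1)ᵀ
v_2 = (0, 1, 0)ᵀ

Let N = A − (0)·I. We want v_2 with N^2 v_2 = 0 but N^1 v_2 ≠ 0; then v_{j-1} := N · v_j for j = 2, …, 2.

Pick v_2 = (0, 1, 0)ᵀ.
Then v_1 = N · v_2 = (1, 2, -1)ᵀ.

Sanity check: (A − (0)·I) v_1 = (0, 0, 0)ᵀ = 0. ✓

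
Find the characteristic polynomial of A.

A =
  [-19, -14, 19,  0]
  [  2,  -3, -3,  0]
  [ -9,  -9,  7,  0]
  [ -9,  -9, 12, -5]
x^4 + 20*x^3 + 150*x^2 + 500*x + 625

Expanding det(x·I − A) (e.g. by cofactor expansion or by noting that A is similar to its Jordan form J, which has the same characteristic polynomial as A) gives
  χ_A(x) = x^4 + 20*x^3 + 150*x^2 + 500*x + 625
which factors as (x + 5)^4. The eigenvalues (with algebraic multiplicities) are λ = -5 with multiplicity 4.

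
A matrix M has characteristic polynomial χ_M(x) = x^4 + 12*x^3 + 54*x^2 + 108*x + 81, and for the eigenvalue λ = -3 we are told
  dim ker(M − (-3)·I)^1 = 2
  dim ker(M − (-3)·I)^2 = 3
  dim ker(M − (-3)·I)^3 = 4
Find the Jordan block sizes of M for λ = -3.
Block sizes for λ = -3: [3, 1]

From the dimensions of kernels of powers, the number of Jordan blocks of size at least j is d_j − d_{j−1} where d_j = dim ker(N^j) (with d_0 = 0). Computing the differences gives [2, 1, 1].
The number of blocks of size exactly k is (#blocks of size ≥ k) − (#blocks of size ≥ k + 1), so the partition is: 1 block(s) of size 1, 1 block(s) of size 3.
In nonincreasing order the block sizes are [3, 1].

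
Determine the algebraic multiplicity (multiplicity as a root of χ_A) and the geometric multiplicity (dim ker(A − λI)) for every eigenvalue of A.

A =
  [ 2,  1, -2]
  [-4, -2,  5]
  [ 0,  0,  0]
λ = 0: alg = 3, geom = 1

Step 1 — factor the characteristic polynomial to read off the algebraic multiplicities:
  χ_A(x) = x^3

Step 2 — compute geometric multiplicities via the rank-nullity identity g(λ) = n − rank(A − λI):
  rank(A − (0)·I) = 2, so dim ker(A − (0)·I) = n − 2 = 1

Summary:
  λ = 0: algebraic multiplicity = 3, geometric multiplicity = 1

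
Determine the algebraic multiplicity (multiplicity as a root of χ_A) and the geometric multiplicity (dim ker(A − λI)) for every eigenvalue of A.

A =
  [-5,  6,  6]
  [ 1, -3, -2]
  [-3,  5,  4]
λ = -2: alg = 1, geom = 1; λ = -1: alg = 2, geom = 1

Step 1 — factor the characteristic polynomial to read off the algebraic multiplicities:
  χ_A(x) = (x + 1)^2*(x + 2)

Step 2 — compute geometric multiplicities via the rank-nullity identity g(λ) = n − rank(A − λI):
  rank(A − (-2)·I) = 2, so dim ker(A − (-2)·I) = n − 2 = 1
  rank(A − (-1)·I) = 2, so dim ker(A − (-1)·I) = n − 2 = 1

Summary:
  λ = -2: algebraic multiplicity = 1, geometric multiplicity = 1
  λ = -1: algebraic multiplicity = 2, geometric multiplicity = 1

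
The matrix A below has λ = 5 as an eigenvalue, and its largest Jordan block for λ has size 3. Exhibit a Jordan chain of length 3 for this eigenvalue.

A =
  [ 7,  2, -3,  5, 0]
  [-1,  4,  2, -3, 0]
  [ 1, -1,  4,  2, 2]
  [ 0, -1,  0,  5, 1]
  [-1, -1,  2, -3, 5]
A Jordan chain for λ = 5 of length 3:
v_1 = (-1, 1, 0, 0, 1)ᵀ
v_2 = (2, -1, 1, 0, -1)ᵀ
v_3 = (1, 0, 0, 0, 0)ᵀ

Let N = A − (5)·I. We want v_3 with N^3 v_3 = 0 but N^2 v_3 ≠ 0; then v_{j-1} := N · v_j for j = 3, …, 2.

Pick v_3 = (1, 0, 0, 0, 0)ᵀ.
Then v_2 = N · v_3 = (2, -1, 1, 0, -1)ᵀ.
Then v_1 = N · v_2 = (-1, 1, 0, 0, 1)ᵀ.

Sanity check: (A − (5)·I) v_1 = (0, 0, 0, 0, 0)ᵀ = 0. ✓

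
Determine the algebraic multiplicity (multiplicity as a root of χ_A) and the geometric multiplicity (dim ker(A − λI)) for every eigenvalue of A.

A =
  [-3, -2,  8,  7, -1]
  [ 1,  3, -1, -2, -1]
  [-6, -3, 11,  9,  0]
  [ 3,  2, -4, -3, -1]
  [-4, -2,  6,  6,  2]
λ = 2: alg = 5, geom = 3

Step 1 — factor the characteristic polynomial to read off the algebraic multiplicities:
  χ_A(x) = (x - 2)^5

Step 2 — compute geometric multiplicities via the rank-nullity identity g(λ) = n − rank(A − λI):
  rank(A − (2)·I) = 2, so dim ker(A − (2)·I) = n − 2 = 3

Summary:
  λ = 2: algebraic multiplicity = 5, geometric multiplicity = 3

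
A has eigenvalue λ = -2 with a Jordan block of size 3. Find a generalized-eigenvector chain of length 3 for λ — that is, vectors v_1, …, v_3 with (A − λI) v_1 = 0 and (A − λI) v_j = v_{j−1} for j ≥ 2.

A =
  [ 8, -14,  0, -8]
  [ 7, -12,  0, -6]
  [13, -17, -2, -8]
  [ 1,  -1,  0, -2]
A Jordan chain for λ = -2 of length 3:
v_1 = (-6, -6, 3, 3)ᵀ
v_2 = (10, 7, 13, 1)ᵀ
v_3 = (1, 0, 0, 0)ᵀ

Let N = A − (-2)·I. We want v_3 with N^3 v_3 = 0 but N^2 v_3 ≠ 0; then v_{j-1} := N · v_j for j = 3, …, 2.

Pick v_3 = (1, 0, 0, 0)ᵀ.
Then v_2 = N · v_3 = (10, 7, 13, 1)ᵀ.
Then v_1 = N · v_2 = (-6, -6, 3, 3)ᵀ.

Sanity check: (A − (-2)·I) v_1 = (0, 0, 0, 0)ᵀ = 0. ✓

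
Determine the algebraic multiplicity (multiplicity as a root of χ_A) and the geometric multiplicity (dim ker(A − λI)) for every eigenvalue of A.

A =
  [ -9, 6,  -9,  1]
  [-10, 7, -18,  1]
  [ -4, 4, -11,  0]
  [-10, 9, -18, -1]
λ = -5: alg = 2, geom = 1; λ = -2: alg = 2, geom = 1

Step 1 — factor the characteristic polynomial to read off the algebraic multiplicities:
  χ_A(x) = (x + 2)^2*(x + 5)^2

Step 2 — compute geometric multiplicities via the rank-nullity identity g(λ) = n − rank(A − λI):
  rank(A − (-5)·I) = 3, so dim ker(A − (-5)·I) = n − 3 = 1
  rank(A − (-2)·I) = 3, so dim ker(A − (-2)·I) = n − 3 = 1

Summary:
  λ = -5: algebraic multiplicity = 2, geometric multiplicity = 1
  λ = -2: algebraic multiplicity = 2, geometric multiplicity = 1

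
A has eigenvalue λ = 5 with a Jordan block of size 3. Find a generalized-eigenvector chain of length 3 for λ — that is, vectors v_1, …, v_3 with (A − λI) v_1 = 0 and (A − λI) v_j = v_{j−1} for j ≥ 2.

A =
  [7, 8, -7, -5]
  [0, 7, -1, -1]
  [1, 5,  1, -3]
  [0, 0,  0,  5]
A Jordan chain for λ = 5 of length 3:
v_1 = (-3, -1, -2, 0)ᵀ
v_2 = (2, 0, 1, 0)ᵀ
v_3 = (1, 0, 0, 0)ᵀ

Let N = A − (5)·I. We want v_3 with N^3 v_3 = 0 but N^2 v_3 ≠ 0; then v_{j-1} := N · v_j for j = 3, …, 2.

Pick v_3 = (1, 0, 0, 0)ᵀ.
Then v_2 = N · v_3 = (2, 0, 1, 0)ᵀ.
Then v_1 = N · v_2 = (-3, -1, -2, 0)ᵀ.

Sanity check: (A − (5)·I) v_1 = (0, 0, 0, 0)ᵀ = 0. ✓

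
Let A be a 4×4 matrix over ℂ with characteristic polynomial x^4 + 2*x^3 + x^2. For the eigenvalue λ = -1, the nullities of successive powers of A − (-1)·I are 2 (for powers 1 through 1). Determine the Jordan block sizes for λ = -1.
Block sizes for λ = -1: [1, 1]

From the dimensions of kernels of powers, the number of Jordan blocks of size at least j is d_j − d_{j−1} where d_j = dim ker(N^j) (with d_0 = 0). Computing the differences gives [2].
The number of blocks of size exactly k is (#blocks of size ≥ k) − (#blocks of size ≥ k + 1), so the partition is: 2 block(s) of size 1.
In nonincreasing order the block sizes are [1, 1].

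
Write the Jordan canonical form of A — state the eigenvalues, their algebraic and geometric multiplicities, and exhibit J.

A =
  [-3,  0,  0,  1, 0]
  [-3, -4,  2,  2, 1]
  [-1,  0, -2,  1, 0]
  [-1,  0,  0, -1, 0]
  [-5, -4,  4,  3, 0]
J_2(-2) ⊕ J_2(-2) ⊕ J_1(-2)

The characteristic polynomial is
  det(x·I − A) = x^5 + 10*x^4 + 40*x^3 + 80*x^2 + 80*x + 32 = (x + 2)^5

Eigenvalues and multiplicities (the geometric multiplicity of λ is n − rank(A − λI), which equals the number of Jordan blocks for λ):
  λ = -2: algebraic multiplicity = 5, geometric multiplicity = 3

Determining the block sizes for each eigenvalue:
  λ = -2: with am = 5 and gm = 3, the partition is not yet determined (e.g. several partitions of 5 into 3 parts exist). Let N = A − (-2)·I. Computing rank(N^1) = 2, rank(N^2) = 0; the number of blocks of size ≥ j is rank(N^{j−1}) − rank(N^j), giving [3, 2]. So we have 2 block(s) of size 2, 1 block(s) of size 1 → block sizes [2, 2, 1]

Assembling the blocks gives a Jordan form
J =
  [-2,  1,  0,  0,  0]
  [ 0, -2,  0,  0,  0]
  [ 0,  0, -2,  1,  0]
  [ 0,  0,  0, -2,  0]
  [ 0,  0,  0,  0, -2]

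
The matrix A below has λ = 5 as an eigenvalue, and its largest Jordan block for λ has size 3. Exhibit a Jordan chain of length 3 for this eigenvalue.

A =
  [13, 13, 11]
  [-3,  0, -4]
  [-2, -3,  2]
A Jordan chain for λ = 5 of length 3:
v_1 = (3, -1, -1)ᵀ
v_2 = (8, -3, -2)ᵀ
v_3 = (1, 0, 0)ᵀ

Let N = A − (5)·I. We want v_3 with N^3 v_3 = 0 but N^2 v_3 ≠ 0; then v_{j-1} := N · v_j for j = 3, …, 2.

Pick v_3 = (1, 0, 0)ᵀ.
Then v_2 = N · v_3 = (8, -3, -2)ᵀ.
Then v_1 = N · v_2 = (3, -1, -1)ᵀ.

Sanity check: (A − (5)·I) v_1 = (0, 0, 0)ᵀ = 0. ✓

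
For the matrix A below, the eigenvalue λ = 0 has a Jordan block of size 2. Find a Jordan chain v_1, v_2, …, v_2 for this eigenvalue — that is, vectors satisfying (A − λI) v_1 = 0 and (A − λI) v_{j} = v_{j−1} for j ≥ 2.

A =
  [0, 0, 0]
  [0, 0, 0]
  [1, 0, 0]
A Jordan chain for λ = 0 of length 2:
v_1 = (0, 0, 1)ᵀ
v_2 = (1, 0, 0)ᵀ

Let N = A − (0)·I. We want v_2 with N^2 v_2 = 0 but N^1 v_2 ≠ 0; then v_{j-1} := N · v_j for j = 2, …, 2.

Pick v_2 = (1, 0, 0)ᵀ.
Then v_1 = N · v_2 = (0, 0, 1)ᵀ.

Sanity check: (A − (0)·I) v_1 = (0, 0, 0)ᵀ = 0. ✓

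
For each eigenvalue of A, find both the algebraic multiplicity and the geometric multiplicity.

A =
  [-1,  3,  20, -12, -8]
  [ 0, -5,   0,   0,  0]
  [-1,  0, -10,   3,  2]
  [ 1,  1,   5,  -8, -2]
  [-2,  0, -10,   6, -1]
λ = -5: alg = 5, geom = 3

Step 1 — factor the characteristic polynomial to read off the algebraic multiplicities:
  χ_A(x) = (x + 5)^5

Step 2 — compute geometric multiplicities via the rank-nullity identity g(λ) = n − rank(A − λI):
  rank(A − (-5)·I) = 2, so dim ker(A − (-5)·I) = n − 2 = 3

Summary:
  λ = -5: algebraic multiplicity = 5, geometric multiplicity = 3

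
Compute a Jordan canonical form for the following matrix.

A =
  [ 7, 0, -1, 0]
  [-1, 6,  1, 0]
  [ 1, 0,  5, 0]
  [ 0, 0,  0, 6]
J_2(6) ⊕ J_1(6) ⊕ J_1(6)

The characteristic polynomial is
  det(x·I − A) = x^4 - 24*x^3 + 216*x^2 - 864*x + 1296 = (x - 6)^4

Eigenvalues and multiplicities (the geometric multiplicity of λ is n − rank(A − λI), which equals the number of Jordan blocks for λ):
  λ = 6: algebraic multiplicity = 4, geometric multiplicity = 3

Determining the block sizes for each eigenvalue:
  λ = 6: 3 blocks summing to 4 forces exactly one block of size 2 and the rest size 1 → block sizes [2, 1, 1]

Assembling the blocks gives a Jordan form
J =
  [6, 1, 0, 0]
  [0, 6, 0, 0]
  [0, 0, 6, 0]
  [0, 0, 0, 6]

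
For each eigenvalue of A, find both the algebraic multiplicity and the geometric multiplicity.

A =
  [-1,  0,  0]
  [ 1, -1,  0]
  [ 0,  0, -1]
λ = -1: alg = 3, geom = 2

Step 1 — factor the characteristic polynomial to read off the algebraic multiplicities:
  χ_A(x) = (x + 1)^3

Step 2 — compute geometric multiplicities via the rank-nullity identity g(λ) = n − rank(A − λI):
  rank(A − (-1)·I) = 1, so dim ker(A − (-1)·I) = n − 1 = 2

Summary:
  λ = -1: algebraic multiplicity = 3, geometric multiplicity = 2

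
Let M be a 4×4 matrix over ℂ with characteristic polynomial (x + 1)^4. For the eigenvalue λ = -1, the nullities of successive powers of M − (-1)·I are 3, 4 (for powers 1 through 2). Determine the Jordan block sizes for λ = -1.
Block sizes for λ = -1: [2, 1, 1]

From the dimensions of kernels of powers, the number of Jordan blocks of size at least j is d_j − d_{j−1} where d_j = dim ker(N^j) (with d_0 = 0). Computing the differences gives [3, 1].
The number of blocks of size exactly k is (#blocks of size ≥ k) − (#blocks of size ≥ k + 1), so the partition is: 2 block(s) of size 1, 1 block(s) of size 2.
In nonincreasing order the block sizes are [2, 1, 1].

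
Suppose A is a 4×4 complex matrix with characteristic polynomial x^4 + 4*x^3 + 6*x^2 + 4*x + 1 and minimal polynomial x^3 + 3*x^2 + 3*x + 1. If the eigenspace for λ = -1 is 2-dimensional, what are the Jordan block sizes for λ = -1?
Block sizes for λ = -1: [3, 1]

Step 1 — from the characteristic polynomial, algebraic multiplicity of λ = -1 is 4. From dim ker(A − (-1)·I) = 2, there are exactly 2 Jordan blocks for λ = -1.
Step 2 — from the minimal polynomial, the factor (x + 1)^3 tells us the largest block for λ = -1 has size 3.
Step 3 — with total size 4, 2 blocks, and largest block 3, the block sizes (in nonincreasing order) are [3, 1].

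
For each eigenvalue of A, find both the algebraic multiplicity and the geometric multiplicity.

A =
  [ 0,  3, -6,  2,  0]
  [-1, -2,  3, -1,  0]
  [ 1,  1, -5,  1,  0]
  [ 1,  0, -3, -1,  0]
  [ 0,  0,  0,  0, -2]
λ = -2: alg = 5, geom = 3

Step 1 — factor the characteristic polynomial to read off the algebraic multiplicities:
  χ_A(x) = (x + 2)^5

Step 2 — compute geometric multiplicities via the rank-nullity identity g(λ) = n − rank(A − λI):
  rank(A − (-2)·I) = 2, so dim ker(A − (-2)·I) = n − 2 = 3

Summary:
  λ = -2: algebraic multiplicity = 5, geometric multiplicity = 3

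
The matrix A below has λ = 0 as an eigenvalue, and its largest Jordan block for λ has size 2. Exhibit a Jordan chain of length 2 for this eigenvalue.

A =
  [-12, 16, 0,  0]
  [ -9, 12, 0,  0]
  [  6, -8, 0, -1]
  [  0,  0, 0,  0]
A Jordan chain for λ = 0 of length 2:
v_1 = (-12, -9, 6, 0)ᵀ
v_2 = (1, 0, 0, 0)ᵀ

Let N = A − (0)·I. We want v_2 with N^2 v_2 = 0 but N^1 v_2 ≠ 0; then v_{j-1} := N · v_j for j = 2, …, 2.

Pick v_2 = (1, 0, 0, 0)ᵀ.
Then v_1 = N · v_2 = (-12, -9, 6, 0)ᵀ.

Sanity check: (A − (0)·I) v_1 = (0, 0, 0, 0)ᵀ = 0. ✓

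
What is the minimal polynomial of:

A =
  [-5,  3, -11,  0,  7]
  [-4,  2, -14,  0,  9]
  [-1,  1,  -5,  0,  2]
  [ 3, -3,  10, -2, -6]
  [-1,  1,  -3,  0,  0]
x^3 + 6*x^2 + 12*x + 8

The characteristic polynomial is χ_A(x) = (x + 2)^5, so the eigenvalues are known. The minimal polynomial is
  m_A(x) = Π_λ (x − λ)^{k_λ}
where k_λ is the size of the *largest* Jordan block for λ (equivalently, the smallest k with (A − λI)^k v = 0 for every generalised eigenvector v of λ).

  λ = -2: largest Jordan block has size 3, contributing (x + 2)^3

So m_A(x) = (x + 2)^3 = x^3 + 6*x^2 + 12*x + 8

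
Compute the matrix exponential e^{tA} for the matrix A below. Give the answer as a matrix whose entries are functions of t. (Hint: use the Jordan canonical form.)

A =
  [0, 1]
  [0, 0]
e^{tA} =
  [1, t]
  [0, 1]

Strategy: write A = P · J · P⁻¹ where J is a Jordan canonical form, so e^{tA} = P · e^{tJ} · P⁻¹, and e^{tJ} can be computed block-by-block.

A has Jordan form
J =
  [0, 1]
  [0, 0]
(up to reordering of blocks).

Per-block formulas:
  For a 2×2 Jordan block J_2(0): exp(t · J_2(0)) = e^(0t)·(I + t·N), where N is the 2×2 nilpotent shift.

After assembling e^{tJ} and conjugating by P, we get:

e^{tA} =
  [1, t]
  [0, 1]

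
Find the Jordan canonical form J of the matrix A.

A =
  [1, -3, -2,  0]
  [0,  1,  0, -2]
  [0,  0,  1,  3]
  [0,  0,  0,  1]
J_2(1) ⊕ J_2(1)

The characteristic polynomial is
  det(x·I − A) = x^4 - 4*x^3 + 6*x^2 - 4*x + 1 = (x - 1)^4

Eigenvalues and multiplicities (the geometric multiplicity of λ is n − rank(A − λI), which equals the number of Jordan blocks for λ):
  λ = 1: algebraic multiplicity = 4, geometric multiplicity = 2

Determining the block sizes for each eigenvalue:
  λ = 1: with am = 4 and gm = 2, the partition is not yet determined (e.g. several partitions of 4 into 2 parts exist). Let N = A − (1)·I. Computing rank(N^1) = 2, rank(N^2) = 0; the number of blocks of size ≥ j is rank(N^{j−1}) − rank(N^j), giving [2, 2]. So we have 2 block(s) of size 2 → block sizes [2, 2]

Assembling the blocks gives a Jordan form
J =
  [1, 1, 0, 0]
  [0, 1, 0, 0]
  [0, 0, 1, 1]
  [0, 0, 0, 1]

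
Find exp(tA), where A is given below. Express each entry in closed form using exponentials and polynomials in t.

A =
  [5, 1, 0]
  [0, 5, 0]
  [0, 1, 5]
e^{tA} =
  [exp(5*t), t*exp(5*t), 0]
  [0, exp(5*t), 0]
  [0, t*exp(5*t), exp(5*t)]

Strategy: write A = P · J · P⁻¹ where J is a Jordan canonical form, so e^{tA} = P · e^{tJ} · P⁻¹, and e^{tJ} can be computed block-by-block.

A has Jordan form
J =
  [5, 1, 0]
  [0, 5, 0]
  [0, 0, 5]
(up to reordering of blocks).

Per-block formulas:
  For a 1×1 block at λ = 5: exp(t · [5]) = [e^(5t)].
  For a 2×2 Jordan block J_2(5): exp(t · J_2(5)) = e^(5t)·(I + t·N), where N is the 2×2 nilpotent shift.

After assembling e^{tJ} and conjugating by P, we get:

e^{tA} =
  [exp(5*t), t*exp(5*t), 0]
  [0, exp(5*t), 0]
  [0, t*exp(5*t), exp(5*t)]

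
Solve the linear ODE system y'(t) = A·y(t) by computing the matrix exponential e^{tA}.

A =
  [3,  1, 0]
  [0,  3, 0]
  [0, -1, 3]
e^{tA} =
  [exp(3*t), t*exp(3*t), 0]
  [0, exp(3*t), 0]
  [0, -t*exp(3*t), exp(3*t)]

Strategy: write A = P · J · P⁻¹ where J is a Jordan canonical form, so e^{tA} = P · e^{tJ} · P⁻¹, and e^{tJ} can be computed block-by-block.

A has Jordan form
J =
  [3, 1, 0]
  [0, 3, 0]
  [0, 0, 3]
(up to reordering of blocks).

Per-block formulas:
  For a 2×2 Jordan block J_2(3): exp(t · J_2(3)) = e^(3t)·(I + t·N), where N is the 2×2 nilpotent shift.
  For a 1×1 block at λ = 3: exp(t · [3]) = [e^(3t)].

After assembling e^{tJ} and conjugating by P, we get:

e^{tA} =
  [exp(3*t), t*exp(3*t), 0]
  [0, exp(3*t), 0]
  [0, -t*exp(3*t), exp(3*t)]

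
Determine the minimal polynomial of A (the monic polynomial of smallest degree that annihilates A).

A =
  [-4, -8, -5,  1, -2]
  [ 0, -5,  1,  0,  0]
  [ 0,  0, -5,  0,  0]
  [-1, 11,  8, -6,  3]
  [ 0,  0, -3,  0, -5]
x^3 + 15*x^2 + 75*x + 125

The characteristic polynomial is χ_A(x) = (x + 5)^5, so the eigenvalues are known. The minimal polynomial is
  m_A(x) = Π_λ (x − λ)^{k_λ}
where k_λ is the size of the *largest* Jordan block for λ (equivalently, the smallest k with (A − λI)^k v = 0 for every generalised eigenvector v of λ).

  λ = -5: largest Jordan block has size 3, contributing (x + 5)^3

So m_A(x) = (x + 5)^3 = x^3 + 15*x^2 + 75*x + 125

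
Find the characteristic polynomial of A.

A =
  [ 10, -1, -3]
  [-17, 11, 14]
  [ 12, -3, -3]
x^3 - 18*x^2 + 108*x - 216

Expanding det(x·I − A) (e.g. by cofactor expansion or by noting that A is similar to its Jordan form J, which has the same characteristic polynomial as A) gives
  χ_A(x) = x^3 - 18*x^2 + 108*x - 216
which factors as (x - 6)^3. The eigenvalues (with algebraic multiplicities) are λ = 6 with multiplicity 3.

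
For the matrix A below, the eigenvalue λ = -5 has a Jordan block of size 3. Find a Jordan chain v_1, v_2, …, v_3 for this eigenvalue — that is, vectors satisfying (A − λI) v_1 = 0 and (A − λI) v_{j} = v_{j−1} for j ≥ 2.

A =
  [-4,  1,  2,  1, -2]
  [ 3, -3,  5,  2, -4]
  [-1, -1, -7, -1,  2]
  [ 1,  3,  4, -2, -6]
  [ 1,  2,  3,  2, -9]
A Jordan chain for λ = -5 of length 3:
v_1 = (1, 2, -1, 3, 2)ᵀ
v_2 = (1, 3, -1, 1, 1)ᵀ
v_3 = (1, 0, 0, 0, 0)ᵀ

Let N = A − (-5)·I. We want v_3 with N^3 v_3 = 0 but N^2 v_3 ≠ 0; then v_{j-1} := N · v_j for j = 3, …, 2.

Pick v_3 = (1, 0, 0, 0, 0)ᵀ.
Then v_2 = N · v_3 = (1, 3, -1, 1, 1)ᵀ.
Then v_1 = N · v_2 = (1, 2, -1, 3, 2)ᵀ.

Sanity check: (A − (-5)·I) v_1 = (0, 0, 0, 0, 0)ᵀ = 0. ✓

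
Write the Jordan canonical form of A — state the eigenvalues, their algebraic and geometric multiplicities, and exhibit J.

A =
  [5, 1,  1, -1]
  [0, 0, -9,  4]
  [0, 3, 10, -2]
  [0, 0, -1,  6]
J_3(5) ⊕ J_1(6)

The characteristic polynomial is
  det(x·I − A) = x^4 - 21*x^3 + 165*x^2 - 575*x + 750 = (x - 6)*(x - 5)^3

Eigenvalues and multiplicities (the geometric multiplicity of λ is n − rank(A − λI), which equals the number of Jordan blocks for λ):
  λ = 5: algebraic multiplicity = 3, geometric multiplicity = 1
  λ = 6: algebraic multiplicity = 1, geometric multiplicity = 1

Determining the block sizes for each eigenvalue:
  λ = 5: one block (gm = 1), so the single block has size am = 3 → block sizes [3]
  λ = 6: one block (gm = 1), so the single block has size am = 1 → block sizes [1]

Assembling the blocks gives a Jordan form
J =
  [5, 1, 0, 0]
  [0, 5, 1, 0]
  [0, 0, 5, 0]
  [0, 0, 0, 6]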